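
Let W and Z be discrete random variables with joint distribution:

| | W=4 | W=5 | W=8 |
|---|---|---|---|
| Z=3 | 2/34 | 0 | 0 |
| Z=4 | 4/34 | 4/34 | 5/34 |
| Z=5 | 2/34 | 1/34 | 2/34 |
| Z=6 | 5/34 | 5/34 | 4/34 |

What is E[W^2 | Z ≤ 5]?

701/20

P(Z ≤ 5) = 10/17.
Summing W^2·P(W=x,Z=y) over the conditioning event gives 701/34.
E[W^2 | Z ≤ 5] = (701/34) / (10/17) = 701/20.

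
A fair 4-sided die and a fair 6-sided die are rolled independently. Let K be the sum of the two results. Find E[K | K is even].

P(K is even) = 1/2.
Σ over the event: 2·1/24 + 4·1/8 + 6·1/6 + 8·1/8 + 10·1/24 = 3.
E[K | K is even] = (3) / (1/2) = 6.

6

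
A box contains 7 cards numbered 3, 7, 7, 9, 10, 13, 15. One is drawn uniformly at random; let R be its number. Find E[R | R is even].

10

P(R is even) = 1/7.
Σ over the event: 10·1/7 = 10/7.
E[R | R is even] = (10/7) / (1/7) = 10.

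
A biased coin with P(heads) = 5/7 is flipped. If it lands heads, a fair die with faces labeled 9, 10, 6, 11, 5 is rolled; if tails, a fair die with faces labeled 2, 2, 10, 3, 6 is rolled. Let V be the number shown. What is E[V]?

E[V | heads] = (9+10+6+11+5)/5 = 41/5.
E[V | tails] = (2+2+10+3+6)/5 = 23/5.
By the law of total expectation,
E[V] = (5/7)·(41/5) + (2/7)·(23/5) = 251/35.

251/35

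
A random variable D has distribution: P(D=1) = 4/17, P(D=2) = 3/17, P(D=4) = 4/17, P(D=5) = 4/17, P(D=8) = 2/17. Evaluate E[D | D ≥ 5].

6

P(D ≥ 5) = 6/17.
Σ over the event: 5·4/17 + 8·2/17 = 36/17.
E[D | D ≥ 5] = (36/17) / (6/17) = 6.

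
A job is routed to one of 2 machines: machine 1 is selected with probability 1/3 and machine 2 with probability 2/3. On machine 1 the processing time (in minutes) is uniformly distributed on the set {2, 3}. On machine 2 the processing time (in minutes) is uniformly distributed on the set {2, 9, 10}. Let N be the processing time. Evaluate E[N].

E[N | machine 1] = (2+3)/2 = 5/2.
E[N | machine 2] = (2+9+10)/3 = 7.
E[N] = (1/3)·(5/2) + (2/3)·(7) = 11/2.

11/2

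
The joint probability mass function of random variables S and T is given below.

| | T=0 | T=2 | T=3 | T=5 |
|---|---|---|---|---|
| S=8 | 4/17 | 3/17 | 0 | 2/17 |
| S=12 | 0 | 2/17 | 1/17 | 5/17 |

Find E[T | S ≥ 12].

4

P(S ≥ 12) = 8/17.
Σ T·P over the event = 2·(2/17) + 3·(1/17) + 5·(5/17) = 32/17.
E[T | S ≥ 12] = (32/17) / (8/17) = 4.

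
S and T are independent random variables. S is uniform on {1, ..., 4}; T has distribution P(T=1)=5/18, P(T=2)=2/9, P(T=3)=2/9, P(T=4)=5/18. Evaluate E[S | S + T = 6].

P(S + T = 6) = 13/72.
Summing S·P(x,y) over outcomes with S + T = 6 gives 19/36.
E[S | S + T = 6] = (19/36) / (13/72) = 38/13.

38/13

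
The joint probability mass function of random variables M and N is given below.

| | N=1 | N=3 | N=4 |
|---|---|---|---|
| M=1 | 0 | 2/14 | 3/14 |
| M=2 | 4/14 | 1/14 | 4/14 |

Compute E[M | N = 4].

11/7

P(N = 4) = 1/2.
Σ M·P over the event = 1·(3/14) + 2·(4/14) = 11/14.
E[M | N = 4] = (11/14) / (1/2) = 11/7.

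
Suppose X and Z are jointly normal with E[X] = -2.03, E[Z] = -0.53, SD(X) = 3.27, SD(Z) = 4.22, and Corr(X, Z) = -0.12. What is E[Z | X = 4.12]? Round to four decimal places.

For a bivariate normal, E[Z | X=x] = μ_Z + ρ·(σ_Z/σ_X)·(x − μ_X).
E[Z | X=4.12] = -0.53 + (-0.12)·(4.22/3.27)·(4.12 − (-2.03)) = -0.53 + (-0.15486)·(6.15) = -1.4824.

-1.4824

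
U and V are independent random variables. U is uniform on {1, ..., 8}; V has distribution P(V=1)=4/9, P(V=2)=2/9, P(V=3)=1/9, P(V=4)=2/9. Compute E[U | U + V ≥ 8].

P(U + V ≥ 8) = 7/18.
Summing U·P(x,y) over outcomes with U + V ≥ 8 gives 47/18.
E[U | U + V ≥ 8] = (47/18) / (7/18) = 47/7.

47/7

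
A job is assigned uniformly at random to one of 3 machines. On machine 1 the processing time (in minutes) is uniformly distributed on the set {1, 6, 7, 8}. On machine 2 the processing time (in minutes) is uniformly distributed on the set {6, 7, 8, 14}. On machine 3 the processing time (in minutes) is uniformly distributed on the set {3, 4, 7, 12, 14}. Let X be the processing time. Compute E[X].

89/12

E[X | machine 1] = (1+6+7+8)/4 = 11/2.
E[X | machine 2] = (6+7+8+14)/4 = 35/4.
E[X | machine 3] = (3+4+7+12+14)/5 = 8.
By the law of total expectation,
E[X] = (1/3)·(11/2) + (1/3)·(35/4) + (1/3)·(8) = 89/12.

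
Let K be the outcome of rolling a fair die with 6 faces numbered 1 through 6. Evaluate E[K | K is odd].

Given K is odd, K is equally likely to be any of {1, 3, 5}.
E[K | K is odd] = (1 + 3 + 5) / 3 = 3.

3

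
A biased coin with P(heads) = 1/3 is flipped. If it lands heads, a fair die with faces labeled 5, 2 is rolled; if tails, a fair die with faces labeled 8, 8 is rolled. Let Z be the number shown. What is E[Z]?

13/2

E[Z | heads] = (5+2)/2 = 7/2.
E[Z | tails] = (8+8)/2 = 8.
E[Z] = (1/3)·(7/2) + (2/3)·(8) = 13/2.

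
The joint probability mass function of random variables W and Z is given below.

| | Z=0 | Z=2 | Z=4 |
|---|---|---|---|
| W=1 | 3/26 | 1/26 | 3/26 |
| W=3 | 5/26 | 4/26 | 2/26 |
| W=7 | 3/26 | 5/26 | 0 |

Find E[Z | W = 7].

5/4

P(W = 7) = 4/13.
Σ Z·P over the event = 0·(3/26) + 2·(5/26) = 5/13.
E[Z | W = 7] = (5/13) / (4/13) = 5/4.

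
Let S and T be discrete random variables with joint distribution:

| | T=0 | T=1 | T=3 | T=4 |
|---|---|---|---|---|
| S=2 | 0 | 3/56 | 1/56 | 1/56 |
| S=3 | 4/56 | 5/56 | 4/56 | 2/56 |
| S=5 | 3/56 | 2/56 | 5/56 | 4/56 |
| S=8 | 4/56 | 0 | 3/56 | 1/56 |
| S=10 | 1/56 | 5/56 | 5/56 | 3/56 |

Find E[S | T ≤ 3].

P(T ≤ 3) = 45/56.
Summing S·P(S=x,T=y) over the conditioning event gives 263/56.
E[S | T ≤ 3] = (263/56) / (45/56) = 263/45.

263/45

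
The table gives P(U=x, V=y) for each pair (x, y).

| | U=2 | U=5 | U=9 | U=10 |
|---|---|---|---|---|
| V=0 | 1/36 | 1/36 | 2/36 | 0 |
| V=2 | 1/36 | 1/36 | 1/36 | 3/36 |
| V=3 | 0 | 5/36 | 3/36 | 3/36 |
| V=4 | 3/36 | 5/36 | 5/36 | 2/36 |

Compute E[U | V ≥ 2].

P(V ≥ 2) = 8/9.
Summing U·P(U=x,V=y) over the conditioning event gives 56/9.
E[U | V ≥ 2] = (56/9) / (8/9) = 7.

7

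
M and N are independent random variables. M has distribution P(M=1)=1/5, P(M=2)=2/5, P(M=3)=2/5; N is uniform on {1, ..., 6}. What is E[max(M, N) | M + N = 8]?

P(M + N = 8) = 2/15.
Summing max(M,N)·P(x,y) over outcomes with M + N = 8 gives 11/15.
E[max(M, N) | M + N = 8] = (11/15) / (2/15) = 11/2.

11/2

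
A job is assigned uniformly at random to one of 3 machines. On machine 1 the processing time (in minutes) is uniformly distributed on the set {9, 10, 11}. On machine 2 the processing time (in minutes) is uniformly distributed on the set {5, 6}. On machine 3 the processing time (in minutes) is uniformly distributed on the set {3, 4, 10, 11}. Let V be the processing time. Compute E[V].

15/2

E[V | machine 1] = (9+10+11)/3 = 10.
E[V | machine 2] = (5+6)/2 = 11/2.
E[V | machine 3] = (3+4+10+11)/4 = 7.
By the law of total expectation,
E[V] = (1/3)·(10) + (1/3)·(11/2) + (1/3)·(7) = 15/2.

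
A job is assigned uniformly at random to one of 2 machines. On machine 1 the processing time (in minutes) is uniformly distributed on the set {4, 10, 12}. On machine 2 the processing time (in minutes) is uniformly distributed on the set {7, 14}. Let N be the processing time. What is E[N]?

E[N | machine 1] = (4+10+12)/3 = 26/3.
E[N | machine 2] = (7+14)/2 = 21/2.
By the law of total expectation,
E[N] = (1/2)·(26/3) + (1/2)·(21/2) = 115/12.

115/12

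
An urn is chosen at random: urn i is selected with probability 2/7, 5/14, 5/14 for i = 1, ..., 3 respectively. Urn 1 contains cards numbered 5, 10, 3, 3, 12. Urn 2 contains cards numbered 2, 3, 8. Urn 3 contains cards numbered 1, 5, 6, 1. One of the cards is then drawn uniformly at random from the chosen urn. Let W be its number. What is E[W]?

3859/840

E[W | urn 1] = (5+10+3+3+12)/5 = 33/5.
E[W | urn 2] = (2+3+8)/3 = 13/3.
E[W | urn 3] = (1+5+6+1)/4 = 13/4.
E[W] = (2/7)·(33/5) + (5/14)·(13/3) + (5/14)·(13/4) = 3859/840.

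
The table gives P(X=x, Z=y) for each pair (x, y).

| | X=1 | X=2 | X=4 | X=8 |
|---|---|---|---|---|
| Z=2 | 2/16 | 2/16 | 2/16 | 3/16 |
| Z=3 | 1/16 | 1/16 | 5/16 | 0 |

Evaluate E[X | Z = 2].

P(Z = 2) = 9/16.
Σ X·P over the event = 1·(2/16) + 2·(2/16) + 4·(2/16) + 8·(3/16) = 19/8.
E[X | Z = 2] = (19/8) / (9/16) = 38/9.

38/9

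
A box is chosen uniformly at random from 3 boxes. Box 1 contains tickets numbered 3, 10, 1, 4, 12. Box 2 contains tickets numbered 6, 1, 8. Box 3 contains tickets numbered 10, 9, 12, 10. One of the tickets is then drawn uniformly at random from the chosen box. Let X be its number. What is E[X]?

E[X | box 1] = (3+10+1+4+12)/5 = 6.
E[X | box 2] = (6+1+8)/3 = 5.
E[X | box 3] = (10+9+12+10)/4 = 41/4.
E[X] = (1/3)·(6) + (1/3)·(5) + (1/3)·(41/4) = 85/12.

85/12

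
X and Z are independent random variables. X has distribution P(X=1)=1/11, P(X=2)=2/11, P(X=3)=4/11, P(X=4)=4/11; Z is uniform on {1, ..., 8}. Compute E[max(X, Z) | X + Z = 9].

P(X + Z = 9) = 1/8.
Summing max(X,Z)·P(x,y) over outcomes with X + Z = 9 gives 3/4.
E[max(X, Z) | X + Z = 9] = (3/4) / (1/8) = 6.

6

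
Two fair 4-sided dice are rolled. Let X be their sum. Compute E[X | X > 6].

22/3

P(X > 6) = 3/16.
Σ over the event: 7·1/8 + 8·1/16 = 11/8.
E[X | X > 6] = (11/8) / (3/16) = 22/3.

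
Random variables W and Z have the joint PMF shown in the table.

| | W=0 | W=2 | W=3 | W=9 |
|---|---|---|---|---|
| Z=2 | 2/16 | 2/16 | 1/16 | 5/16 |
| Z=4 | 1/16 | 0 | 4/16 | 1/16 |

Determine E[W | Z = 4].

P(Z = 4) = 3/8.
Σ W·P over the event = 0·(1/16) + 3·(4/16) + 9·(1/16) = 21/16.
E[W | Z = 4] = (21/16) / (3/8) = 7/2.

7/2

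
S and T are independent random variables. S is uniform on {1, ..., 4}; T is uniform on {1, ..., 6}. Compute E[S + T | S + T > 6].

8

Outcomes with S + T > 6: (1,6), (2,5), (2,6), (3,4), (3,5), (3,6), (4,3), (4,4), (4,5), (4,6), each with probability 1/24.
E[S + T | S + T > 6] = (7 + 7 + 8 + 7 + 8 + 9 + 7 + 8 + 9 + 10) / 10 = 8.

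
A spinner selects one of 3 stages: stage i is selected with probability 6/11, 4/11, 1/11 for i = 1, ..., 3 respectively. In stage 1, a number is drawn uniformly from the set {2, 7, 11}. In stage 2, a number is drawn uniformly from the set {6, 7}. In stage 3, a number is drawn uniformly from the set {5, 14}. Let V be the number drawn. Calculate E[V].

151/22

E[V | stage 1] = (2+7+11)/3 = 20/3.
E[V | stage 2] = (6+7)/2 = 13/2.
E[V | stage 3] = (5+14)/2 = 19/2.
By the law of total expectation,
E[V] = (6/11)·(20/3) + (4/11)·(13/2) + (1/11)·(19/2) = 151/22.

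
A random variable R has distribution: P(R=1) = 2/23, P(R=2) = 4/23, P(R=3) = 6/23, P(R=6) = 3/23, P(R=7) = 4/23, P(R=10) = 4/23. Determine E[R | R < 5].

7/3

P(R < 5) = 12/23.
Σ over the event: 1·2/23 + 2·4/23 + 3·6/23 = 28/23.
E[R | R < 5] = (28/23) / (12/23) = 7/3.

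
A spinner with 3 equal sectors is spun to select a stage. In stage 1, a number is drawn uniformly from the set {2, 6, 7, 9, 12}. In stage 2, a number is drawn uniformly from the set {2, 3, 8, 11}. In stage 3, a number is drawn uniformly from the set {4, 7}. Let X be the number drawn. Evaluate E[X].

187/30

E[X | stage 1] = (2+6+7+9+12)/5 = 36/5.
E[X | stage 2] = (2+3+8+11)/4 = 6.
E[X | stage 3] = (4+7)/2 = 11/2.
E[X] = (1/3)·(36/5) + (1/3)·(6) + (1/3)·(11/2) = 187/30.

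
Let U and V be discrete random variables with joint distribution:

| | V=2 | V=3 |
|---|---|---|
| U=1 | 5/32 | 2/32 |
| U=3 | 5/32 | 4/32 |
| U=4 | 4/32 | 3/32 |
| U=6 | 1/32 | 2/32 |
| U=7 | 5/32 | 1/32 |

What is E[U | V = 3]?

P(V = 3) = 3/8.
Summing U·P(U=x,V=y) over the conditioning event gives 45/32.
E[U | V = 3] = (45/32) / (3/8) = 15/4.

15/4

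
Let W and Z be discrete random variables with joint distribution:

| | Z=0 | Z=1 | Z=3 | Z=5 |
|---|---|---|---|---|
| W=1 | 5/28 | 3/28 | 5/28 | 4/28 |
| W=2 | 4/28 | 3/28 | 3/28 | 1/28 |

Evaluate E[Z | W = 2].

17/11

P(W = 2) = 11/28.
Σ Z·P over the event = 0·(4/28) + 1·(3/28) + 3·(3/28) + 5·(1/28) = 17/28.
E[Z | W = 2] = (17/28) / (11/28) = 17/11.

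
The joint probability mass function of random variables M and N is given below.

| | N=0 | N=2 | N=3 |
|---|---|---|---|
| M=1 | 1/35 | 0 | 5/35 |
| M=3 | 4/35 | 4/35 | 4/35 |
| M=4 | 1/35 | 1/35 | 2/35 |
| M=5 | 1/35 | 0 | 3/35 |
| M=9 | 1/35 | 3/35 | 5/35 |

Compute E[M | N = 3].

85/19

P(N = 3) = 19/35.
Σ M·P over the event = 1·(5/35) + 3·(4/35) + 4·(2/35) + 5·(3/35) + 9·(5/35) = 17/7.
E[M | N = 3] = (17/7) / (19/35) = 85/19.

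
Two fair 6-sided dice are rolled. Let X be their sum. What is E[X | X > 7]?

P(X > 7) = 5/12.
Σ over the event: 8·5/36 + 9·1/9 + 10·1/12 + 11·1/18 + 12·1/36 = 35/9.
E[X | X > 7] = (35/9) / (5/12) = 28/3.

28/3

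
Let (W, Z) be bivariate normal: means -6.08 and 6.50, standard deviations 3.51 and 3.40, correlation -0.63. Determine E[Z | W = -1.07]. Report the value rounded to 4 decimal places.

For a bivariate normal, E[Z | W=x] = μ_Z + ρ·(σ_Z/σ_W)·(x − μ_W).
E[Z | W=-1.07] = 6.50 + (-0.63)·(3.40/3.51)·(-1.07 − (-6.08)) = 6.50 + (-0.61026)·(5.01) = 3.4426.

3.4426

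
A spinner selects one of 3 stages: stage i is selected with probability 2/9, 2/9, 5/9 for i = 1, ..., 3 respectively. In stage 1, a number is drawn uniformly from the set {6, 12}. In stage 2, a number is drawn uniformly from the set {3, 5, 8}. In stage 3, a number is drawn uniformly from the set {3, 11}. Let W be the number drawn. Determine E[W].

191/27

E[W | stage 1] = (6+12)/2 = 9.
E[W | stage 2] = (3+5+8)/3 = 16/3.
E[W | stage 3] = (3+11)/2 = 7.
By the law of total expectation,
E[W] = (2/9)·(9) + (2/9)·(16/3) + (5/9)·(7) = 191/27.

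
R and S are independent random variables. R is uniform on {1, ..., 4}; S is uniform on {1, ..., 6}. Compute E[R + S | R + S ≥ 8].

P(R + S ≥ 8) = 1/4.
Summing (R+S)·P(x,y) over outcomes with R + S ≥ 8 gives 13/6.
E[R + S | R + S ≥ 8] = (13/6) / (1/4) = 26/3.

26/3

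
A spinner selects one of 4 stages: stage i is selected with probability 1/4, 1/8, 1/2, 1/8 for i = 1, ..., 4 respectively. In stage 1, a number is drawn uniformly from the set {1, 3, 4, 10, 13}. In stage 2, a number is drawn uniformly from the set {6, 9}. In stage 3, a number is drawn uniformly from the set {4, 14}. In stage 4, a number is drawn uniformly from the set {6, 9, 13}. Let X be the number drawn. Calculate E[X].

1957/240

E[X | stage 1] = (1+3+4+10+13)/5 = 31/5.
E[X | stage 2] = (6+9)/2 = 15/2.
E[X | stage 3] = (4+14)/2 = 9.
E[X | stage 4] = (6+9+13)/3 = 28/3.
E[X] = (1/4)·(31/5) + (1/8)·(15/2) + (1/2)·(9) + (1/8)·(28/3) = 1957/240.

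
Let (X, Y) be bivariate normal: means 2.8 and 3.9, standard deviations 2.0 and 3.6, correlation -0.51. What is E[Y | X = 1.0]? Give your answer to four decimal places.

5.5524

E[Y | X=x] = μ_Y + ρ(σ_Y/σ_X)(x − μ_X) for jointly normal variables.
E[Y | X=1.0] = 3.9 + (-0.51)·(3.6/2.0)·(1.0 − (2.8)) = 3.9 + (-0.918)·(-1.8) = 5.5524.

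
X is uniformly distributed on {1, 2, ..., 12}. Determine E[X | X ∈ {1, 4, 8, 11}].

6

P(X ∈ {1, 4, 8, 11}) = 1/3.
Σ over the event: 1·1/12 + 4·1/12 + 8·1/12 + 11·1/12 = 2.
E[X | X ∈ {1, 4, 8, 11}] = (2) / (1/3) = 6.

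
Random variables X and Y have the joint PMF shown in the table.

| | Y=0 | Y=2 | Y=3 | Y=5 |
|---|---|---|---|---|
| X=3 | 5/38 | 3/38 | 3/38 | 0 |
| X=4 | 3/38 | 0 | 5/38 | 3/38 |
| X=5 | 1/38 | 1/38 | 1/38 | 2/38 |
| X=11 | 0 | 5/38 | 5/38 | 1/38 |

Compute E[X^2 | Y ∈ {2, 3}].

1394/23

P(Y ∈ {2, 3}) = 23/38.
Σ X^2·P over the event = 9·(3/38) + 9·(3/38) + 16·(5/38) + 25·(1/38) + 25·(1/38) + 121·(5/38) + 121·(5/38) = 697/19.
E[X^2 | Y ∈ {2, 3}] = (697/19) / (23/38) = 1394/23.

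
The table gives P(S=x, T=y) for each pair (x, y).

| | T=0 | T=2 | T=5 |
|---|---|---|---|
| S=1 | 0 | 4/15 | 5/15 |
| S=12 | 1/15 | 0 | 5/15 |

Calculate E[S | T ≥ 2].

P(T ≥ 2) = 14/15.
Σ S·P over the event = 1·(4/15) + 1·(5/15) + 12·(5/15) = 23/5.
E[S | T ≥ 2] = (23/5) / (14/15) = 69/14.

69/14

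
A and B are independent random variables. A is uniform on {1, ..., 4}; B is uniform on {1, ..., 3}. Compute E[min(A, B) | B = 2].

Outcomes with B = 2: (1,2), (2,2), (3,2), (4,2), each with probability 1/12.
E[min(A, B) | B = 2] = (1 + 2 + 2 + 2) / 4 = 7/4.

7/4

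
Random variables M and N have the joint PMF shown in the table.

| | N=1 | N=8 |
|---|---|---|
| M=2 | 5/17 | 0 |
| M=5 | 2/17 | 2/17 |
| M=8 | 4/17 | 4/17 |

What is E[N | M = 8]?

P(M = 8) = 8/17.
Σ N·P over the event = 1·(4/17) + 8·(4/17) = 36/17.
E[N | M = 8] = (36/17) / (8/17) = 9/2.

9/2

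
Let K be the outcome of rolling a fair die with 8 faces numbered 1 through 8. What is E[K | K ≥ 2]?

5

Given K ≥ 2, K is equally likely to be any of {2, 3, 4, 5, 6, 7, 8}.
E[K | K ≥ 2] = (2 + 3 + 4 + 5 + 6 + 7 + 8) / 7 = 5.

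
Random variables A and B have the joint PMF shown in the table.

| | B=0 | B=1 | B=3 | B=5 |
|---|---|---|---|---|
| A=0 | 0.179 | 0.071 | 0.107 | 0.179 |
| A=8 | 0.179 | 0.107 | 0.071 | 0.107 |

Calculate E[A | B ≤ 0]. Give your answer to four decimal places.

4.0000

P(B ≤ 0) = 0.358.
Σ A·P over the event = 0·(0.179) + 8·(0.179) = 1.432.
E[A | B ≤ 0] = (1.432) / (0.358) = 4.0000.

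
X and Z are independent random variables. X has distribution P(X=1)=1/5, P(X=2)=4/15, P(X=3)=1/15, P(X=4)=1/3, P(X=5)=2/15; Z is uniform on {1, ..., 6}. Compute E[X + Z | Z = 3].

P(Z = 3) = 1/6.
Summing (X+Z)·P(x,y) over outcomes with Z = 3 gives 89/90.
E[X + Z | Z = 3] = (89/90) / (1/6) = 89/15.

89/15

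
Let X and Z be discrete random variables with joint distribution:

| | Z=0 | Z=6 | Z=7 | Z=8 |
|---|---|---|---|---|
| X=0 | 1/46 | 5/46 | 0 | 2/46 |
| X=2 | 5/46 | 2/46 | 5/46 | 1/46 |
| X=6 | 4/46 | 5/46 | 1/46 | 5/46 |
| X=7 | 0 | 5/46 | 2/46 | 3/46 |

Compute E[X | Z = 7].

P(Z = 7) = 4/23.
Summing X·P(X=x,Z=y) over the conditioning event gives 15/23.
E[X | Z = 7] = (15/23) / (4/23) = 15/4.

15/4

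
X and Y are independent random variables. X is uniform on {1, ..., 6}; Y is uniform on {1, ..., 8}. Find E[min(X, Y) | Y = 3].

5/2

Outcomes with Y = 3: (1,3), (2,3), (3,3), (4,3), (5,3), (6,3), each with probability 1/48.
E[min(X, Y) | Y = 3] = (1 + 2 + 3 + 3 + 3 + 3) / 6 = 5/2.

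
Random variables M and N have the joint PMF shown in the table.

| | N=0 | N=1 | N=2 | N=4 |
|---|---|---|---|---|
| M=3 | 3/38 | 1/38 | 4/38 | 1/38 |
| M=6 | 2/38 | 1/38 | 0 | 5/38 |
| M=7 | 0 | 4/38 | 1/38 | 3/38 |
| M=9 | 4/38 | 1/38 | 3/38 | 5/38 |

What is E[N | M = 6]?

P(M = 6) = 4/19.
Σ N·P over the event = 0·(2/38) + 1·(1/38) + 4·(5/38) = 21/38.
E[N | M = 6] = (21/38) / (4/19) = 21/8.

21/8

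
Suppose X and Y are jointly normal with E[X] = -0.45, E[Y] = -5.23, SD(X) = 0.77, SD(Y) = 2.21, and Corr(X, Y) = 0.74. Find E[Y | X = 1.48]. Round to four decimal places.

The regression of Y on X has slope ρ·σ_Y/σ_X and passes through (μ_X, μ_Y).
E[Y | X=1.48] = -5.23 + (0.74)·(2.21/0.77)·(1.48 − (-0.45)) = -5.23 + (2.1239)·(1.93) = -1.1309.

-1.1309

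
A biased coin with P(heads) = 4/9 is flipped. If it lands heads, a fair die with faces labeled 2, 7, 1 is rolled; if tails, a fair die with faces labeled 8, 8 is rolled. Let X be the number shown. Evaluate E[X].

E[X | heads] = (2+7+1)/3 = 10/3.
E[X | tails] = (8+8)/2 = 8.
By the law of total expectation,
E[X] = (4/9)·(10/3) + (5/9)·(8) = 160/27.

160/27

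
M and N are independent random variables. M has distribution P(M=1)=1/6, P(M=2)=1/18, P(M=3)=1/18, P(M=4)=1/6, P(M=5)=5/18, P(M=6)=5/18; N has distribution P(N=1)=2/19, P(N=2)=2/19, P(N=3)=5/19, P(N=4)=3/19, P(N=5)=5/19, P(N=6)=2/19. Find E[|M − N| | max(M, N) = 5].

47/25

P(max(M, N) = 5) = 125/342.
Summing |M−N|·P(x,y) over outcomes with max(M, N) = 5 gives 235/342.
E[|M − N| | max(M, N) = 5] = (235/342) / (125/342) = 47/25.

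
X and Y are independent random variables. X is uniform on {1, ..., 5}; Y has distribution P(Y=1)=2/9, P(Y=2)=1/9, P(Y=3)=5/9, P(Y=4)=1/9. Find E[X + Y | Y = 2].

5

P(Y = 2) = 1/9.
Summing (X+Y)·P(x,y) over outcomes with Y = 2 gives 5/9.
E[X + Y | Y = 2] = (5/9) / (1/9) = 5.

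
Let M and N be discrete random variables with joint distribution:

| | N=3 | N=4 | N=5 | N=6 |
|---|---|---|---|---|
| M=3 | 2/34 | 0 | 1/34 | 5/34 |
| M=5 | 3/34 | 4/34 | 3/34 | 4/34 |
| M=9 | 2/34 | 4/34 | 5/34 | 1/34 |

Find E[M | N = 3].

P(N = 3) = 7/34.
Σ M·P over the event = 3·(2/34) + 5·(3/34) + 9·(2/34) = 39/34.
E[M | N = 3] = (39/34) / (7/34) = 39/7.

39/7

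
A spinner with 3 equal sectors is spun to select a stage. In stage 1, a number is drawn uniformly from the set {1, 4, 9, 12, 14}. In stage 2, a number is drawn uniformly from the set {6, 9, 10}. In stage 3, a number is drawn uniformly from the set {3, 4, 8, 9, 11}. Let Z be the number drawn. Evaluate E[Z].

E[Z | stage 1] = (1+4+9+12+14)/5 = 8.
E[Z | stage 2] = (6+9+10)/3 = 25/3.
E[Z | stage 3] = (3+4+8+9+11)/5 = 7.
E[Z] = (1/3)·(8) + (1/3)·(25/3) + (1/3)·(7) = 70/9.

70/9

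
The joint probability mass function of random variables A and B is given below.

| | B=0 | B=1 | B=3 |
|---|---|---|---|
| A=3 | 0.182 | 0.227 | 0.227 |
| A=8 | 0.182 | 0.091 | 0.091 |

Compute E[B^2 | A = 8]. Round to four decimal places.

2.5000

P(A = 8) = 0.364.
Summing B^2·P(A=x,B=y) over the conditioning event gives 0.910.
E[B^2 | A = 8] = (0.910) / (0.364) = 2.5000.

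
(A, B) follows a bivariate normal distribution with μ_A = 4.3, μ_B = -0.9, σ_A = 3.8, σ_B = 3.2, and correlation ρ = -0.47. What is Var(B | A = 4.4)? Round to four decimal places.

For a bivariate normal, Var(B | A=x) = σ_B²(1 − ρ²).
Var(B | A=4.4) = (3.2)²·(1 − (-0.47)²) = 10.24·0.7791 = 7.9780.

7.9780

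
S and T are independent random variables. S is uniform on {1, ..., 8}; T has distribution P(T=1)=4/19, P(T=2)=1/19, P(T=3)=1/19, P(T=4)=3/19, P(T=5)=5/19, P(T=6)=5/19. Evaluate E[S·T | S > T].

1583/76

P(S > T) = 1/2.
Summing ST·P(x,y) over outcomes with S > T gives 1583/152.
E[S·T | S > T] = (1583/152) / (1/2) = 1583/76.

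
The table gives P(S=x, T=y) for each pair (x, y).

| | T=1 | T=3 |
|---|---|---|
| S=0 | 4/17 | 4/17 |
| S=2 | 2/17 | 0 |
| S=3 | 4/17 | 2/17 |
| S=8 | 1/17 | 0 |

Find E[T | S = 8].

P(S = 8) = 1/17.
Σ T·P over the event = 1·(1/17) = 1/17.
E[T | S = 8] = (1/17) / (1/17) = 1.

1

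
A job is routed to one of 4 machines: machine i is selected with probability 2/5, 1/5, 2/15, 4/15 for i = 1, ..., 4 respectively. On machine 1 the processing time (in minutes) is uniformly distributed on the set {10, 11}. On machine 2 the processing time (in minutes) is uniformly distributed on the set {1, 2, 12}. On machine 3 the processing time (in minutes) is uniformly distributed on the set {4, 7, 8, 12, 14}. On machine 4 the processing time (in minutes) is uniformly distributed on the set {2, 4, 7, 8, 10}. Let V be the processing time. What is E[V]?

E[V | machine 1] = (10+11)/2 = 21/2.
E[V | machine 2] = (1+2+12)/3 = 5.
E[V | machine 3] = (4+7+8+12+14)/5 = 9.
E[V | machine 4] = (2+4+7+8+10)/5 = 31/5.
By the law of total expectation,
E[V] = (2/5)·(21/2) + (1/5)·(5) + (2/15)·(9) + (4/15)·(31/5) = 604/75.

604/75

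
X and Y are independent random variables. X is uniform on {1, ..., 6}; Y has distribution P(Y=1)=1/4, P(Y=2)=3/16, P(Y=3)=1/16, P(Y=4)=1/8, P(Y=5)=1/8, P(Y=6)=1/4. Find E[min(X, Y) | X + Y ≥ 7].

P(X + Y ≥ 7) = 55/96.
Summing min(X,Y)·P(x,y) over outcomes with X + Y ≥ 7 gives 59/32.
E[min(X, Y) | X + Y ≥ 7] = (59/32) / (55/96) = 177/55.

177/55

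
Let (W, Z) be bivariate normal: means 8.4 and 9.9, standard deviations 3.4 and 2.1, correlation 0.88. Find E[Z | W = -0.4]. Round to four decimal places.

E[Z | W=x] = μ_Z + ρ(σ_Z/σ_W)(x − μ_W) for jointly normal variables.
E[Z | W=-0.4] = 9.9 + (0.88)·(2.1/3.4)·(-0.4 − (8.4)) = 9.9 + (0.54353)·(-8.8) = 5.1169.

5.1169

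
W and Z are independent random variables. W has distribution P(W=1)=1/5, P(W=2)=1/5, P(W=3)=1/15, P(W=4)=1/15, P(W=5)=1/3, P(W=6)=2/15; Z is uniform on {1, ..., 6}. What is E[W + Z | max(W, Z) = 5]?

P(max(W, Z) = 5) = 11/30.
Summing (W+Z)·P(x,y) over outcomes with max(W, Z) = 5 gives 128/45.
E[W + Z | max(W, Z) = 5] = (128/45) / (11/30) = 256/33.

256/33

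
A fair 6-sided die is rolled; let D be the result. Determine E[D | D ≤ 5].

3

Given D ≤ 5, D is equally likely to be any of {1, 2, 3, 4, 5}.
E[D | D ≤ 5] = (1 + 2 + 3 + 4 + 5) / 5 = 3.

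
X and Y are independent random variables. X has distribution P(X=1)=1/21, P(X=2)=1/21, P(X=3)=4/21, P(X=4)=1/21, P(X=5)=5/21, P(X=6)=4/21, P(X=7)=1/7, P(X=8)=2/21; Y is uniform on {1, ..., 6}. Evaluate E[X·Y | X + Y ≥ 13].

302/7

P(X + Y ≥ 13) = 1/18.
Summing XY·P(x,y) over outcomes with X + Y ≥ 13 gives 151/63.
E[X·Y | X + Y ≥ 13] = (151/63) / (1/18) = 302/7.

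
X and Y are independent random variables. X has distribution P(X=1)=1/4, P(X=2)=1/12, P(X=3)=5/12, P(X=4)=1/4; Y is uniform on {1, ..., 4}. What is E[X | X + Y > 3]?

120/41

P(X + Y > 3) = 41/48.
Summing X·P(x,y) over outcomes with X + Y > 3 gives 5/2.
E[X | X + Y > 3] = (5/2) / (41/48) = 120/41.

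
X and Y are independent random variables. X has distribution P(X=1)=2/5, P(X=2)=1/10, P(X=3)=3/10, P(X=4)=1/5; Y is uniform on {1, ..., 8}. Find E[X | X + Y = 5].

23/10

P(X + Y = 5) = 1/8.
Summing X·P(x,y) over outcomes with X + Y = 5 gives 23/80.
E[X | X + Y = 5] = (23/80) / (1/8) = 23/10.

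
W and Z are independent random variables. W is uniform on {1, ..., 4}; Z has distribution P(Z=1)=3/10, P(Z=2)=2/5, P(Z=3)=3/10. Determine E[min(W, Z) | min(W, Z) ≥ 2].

P(min(W, Z) ≥ 2) = 21/40.
Summing min(W,Z)·P(x,y) over outcomes with min(W, Z) ≥ 2 gives 6/5.
E[min(W, Z) | min(W, Z) ≥ 2] = (6/5) / (21/40) = 16/7.

16/7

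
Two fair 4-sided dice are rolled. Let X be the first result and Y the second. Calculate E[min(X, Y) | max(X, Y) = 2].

P(max(X, Y) = 2) = 3/16.
Summing min(X,Y)·P(x,y) over outcomes with max(X, Y) = 2 gives 1/4.
E[min(X, Y) | max(X, Y) = 2] = (1/4) / (3/16) = 4/3.

4/3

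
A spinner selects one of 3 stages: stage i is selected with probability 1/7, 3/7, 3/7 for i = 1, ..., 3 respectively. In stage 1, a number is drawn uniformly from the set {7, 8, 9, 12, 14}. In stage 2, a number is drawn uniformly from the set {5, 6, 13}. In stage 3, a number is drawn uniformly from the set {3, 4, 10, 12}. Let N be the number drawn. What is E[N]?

223/28

E[N | stage 1] = (7+8+9+12+14)/5 = 10.
E[N | stage 2] = (5+6+13)/3 = 8.
E[N | stage 3] = (3+4+10+12)/4 = 29/4.
E[N] = (1/7)·(10) + (3/7)·(8) + (3/7)·(29/4) = 223/28.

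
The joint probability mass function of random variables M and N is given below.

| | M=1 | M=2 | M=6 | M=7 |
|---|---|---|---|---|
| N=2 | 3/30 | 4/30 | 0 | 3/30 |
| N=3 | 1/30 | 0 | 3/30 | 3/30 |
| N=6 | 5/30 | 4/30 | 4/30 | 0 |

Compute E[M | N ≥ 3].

P(N ≥ 3) = 2/3.
Σ M·P over the event = 1·(1/30) + 1·(5/30) + 2·(4/30) + 6·(3/30) + 6·(4/30) + 7·(3/30) = 77/30.
E[M | N ≥ 3] = (77/30) / (2/3) = 77/20.

77/20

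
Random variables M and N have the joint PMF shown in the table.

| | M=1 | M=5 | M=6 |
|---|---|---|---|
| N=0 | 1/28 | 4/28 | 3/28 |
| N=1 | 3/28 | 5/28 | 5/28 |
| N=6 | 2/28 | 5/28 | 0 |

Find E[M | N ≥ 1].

P(N ≥ 1) = 5/7.
Σ M·P over the event = 1·(3/28) + 1·(2/28) + 5·(5/28) + 5·(5/28) + 6·(5/28) = 85/28.
E[M | N ≥ 1] = (85/28) / (5/7) = 17/4.

17/4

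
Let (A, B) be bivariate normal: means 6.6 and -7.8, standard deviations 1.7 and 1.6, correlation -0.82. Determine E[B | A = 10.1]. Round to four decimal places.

E[B | A=x] = μ_B + ρ(σ_B/σ_A)(x − μ_A) for jointly normal variables.
E[B | A=10.1] = -7.8 + (-0.82)·(1.6/1.7)·(10.1 − (6.6)) = -7.8 + (-0.77176)·(3.5) = -10.5012.

-10.5012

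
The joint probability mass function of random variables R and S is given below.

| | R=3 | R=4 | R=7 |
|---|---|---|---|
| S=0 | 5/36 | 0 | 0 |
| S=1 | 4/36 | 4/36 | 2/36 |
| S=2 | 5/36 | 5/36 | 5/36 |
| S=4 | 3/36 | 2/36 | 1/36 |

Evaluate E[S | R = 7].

2

P(R = 7) = 2/9.
Σ S·P over the event = 1·(2/36) + 2·(5/36) + 4·(1/36) = 4/9.
E[S | R = 7] = (4/9) / (2/9) = 2.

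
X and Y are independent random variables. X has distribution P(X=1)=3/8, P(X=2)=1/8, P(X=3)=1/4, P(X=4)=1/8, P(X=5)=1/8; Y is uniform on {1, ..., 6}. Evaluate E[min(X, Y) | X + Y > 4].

83/35

P(X + Y > 4) = 35/48.
Summing min(X,Y)·P(x,y) over outcomes with X + Y > 4 gives 83/48.
E[min(X, Y) | X + Y > 4] = (83/48) / (35/48) = 83/35.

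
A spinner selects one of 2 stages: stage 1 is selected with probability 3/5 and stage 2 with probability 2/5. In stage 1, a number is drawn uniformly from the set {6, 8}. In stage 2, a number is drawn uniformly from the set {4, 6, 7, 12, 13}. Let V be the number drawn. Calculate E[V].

E[V | stage 1] = (6+8)/2 = 7.
E[V | stage 2] = (4+6+7+12+13)/5 = 42/5.
By the law of total expectation,
E[V] = (3/5)·(7) + (2/5)·(42/5) = 189/25.

189/25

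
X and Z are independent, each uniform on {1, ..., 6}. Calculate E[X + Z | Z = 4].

P(Z = 4) = 1/6.
Summing (X+Z)·P(x,y) over outcomes with Z = 4 gives 5/4.
E[X + Z | Z = 4] = (5/4) / (1/6) = 15/2.

15/2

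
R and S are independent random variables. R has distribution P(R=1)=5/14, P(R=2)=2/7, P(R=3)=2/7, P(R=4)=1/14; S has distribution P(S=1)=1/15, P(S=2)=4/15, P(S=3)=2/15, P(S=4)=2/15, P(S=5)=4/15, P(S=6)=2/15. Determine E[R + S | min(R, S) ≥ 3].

P(min(R, S) ≥ 3) = 5/21.
Summing (R+S)·P(x,y) over outcomes with min(R, S) ≥ 3 gives 13/7.
E[R + S | min(R, S) ≥ 3] = (13/7) / (5/21) = 39/5.

39/5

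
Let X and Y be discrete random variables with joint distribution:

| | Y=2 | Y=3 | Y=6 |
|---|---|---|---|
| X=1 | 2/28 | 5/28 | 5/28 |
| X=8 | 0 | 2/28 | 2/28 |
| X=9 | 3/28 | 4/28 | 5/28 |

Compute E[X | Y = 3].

57/11

P(Y = 3) = 11/28.
Summing X·P(X=x,Y=y) over the conditioning event gives 57/28.
E[X | Y = 3] = (57/28) / (11/28) = 57/11.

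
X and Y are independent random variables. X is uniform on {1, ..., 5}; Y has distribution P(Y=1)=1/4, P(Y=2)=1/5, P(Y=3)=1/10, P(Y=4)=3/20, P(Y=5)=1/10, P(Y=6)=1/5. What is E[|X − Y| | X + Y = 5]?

P(X + Y = 5) = 7/50.
Summing |X−Y|·P(x,y) over outcomes with X + Y = 5 gives 3/10.
E[|X − Y| | X + Y = 5] = (3/10) / (7/50) = 15/7.

15/7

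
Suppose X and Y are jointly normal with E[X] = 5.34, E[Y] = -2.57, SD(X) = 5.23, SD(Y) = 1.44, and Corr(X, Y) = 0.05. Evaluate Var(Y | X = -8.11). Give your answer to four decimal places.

2.0684

For a bivariate normal, Var(Y | X=x) = σ_Y²(1 − ρ²).
Var(Y | X=-8.11) = (1.44)²·(1 − (0.05)²) = 2.0736·0.9975 = 2.0684.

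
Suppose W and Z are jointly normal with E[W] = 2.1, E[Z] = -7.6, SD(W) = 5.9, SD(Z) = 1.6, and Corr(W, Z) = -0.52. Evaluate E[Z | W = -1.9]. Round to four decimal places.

-7.0359

For a bivariate normal, E[Z | W=x] = μ_Z + ρ·(σ_Z/σ_W)·(x − μ_W).
E[Z | W=-1.9] = -7.6 + (-0.52)·(1.6/5.9)·(-1.9 − (2.1)) = -7.6 + (-0.14102)·(-4) = -7.0359.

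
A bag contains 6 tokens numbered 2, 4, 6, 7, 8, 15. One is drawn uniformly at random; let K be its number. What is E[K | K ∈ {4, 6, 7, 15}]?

P(K ∈ {4, 6, 7, 15}) = 2/3.
Σ over the event: 4·1/6 + 6·1/6 + 7·1/6 + 15·1/6 = 16/3.
E[K | K ∈ {4, 6, 7, 15}] = (16/3) / (2/3) = 8.

8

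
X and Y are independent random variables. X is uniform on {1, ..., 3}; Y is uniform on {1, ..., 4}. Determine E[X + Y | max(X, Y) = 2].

Outcomes with max(X, Y) = 2: (1,2), (2,1), (2,2), each with probability 1/12.
E[X + Y | max(X, Y) = 2] = (3 + 3 + 4) / 3 = 10/3.

10/3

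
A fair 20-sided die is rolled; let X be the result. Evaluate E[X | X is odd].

Given X is odd, X is equally likely to be any of {1, 3, 5, 7, 9, 11, 13, 15, 17, 19}.
E[X | X is odd] = (1 + 3 + 5 + 7 + 9 + 11 + 13 + 15 + 17 + 19) / 10 = 10.

10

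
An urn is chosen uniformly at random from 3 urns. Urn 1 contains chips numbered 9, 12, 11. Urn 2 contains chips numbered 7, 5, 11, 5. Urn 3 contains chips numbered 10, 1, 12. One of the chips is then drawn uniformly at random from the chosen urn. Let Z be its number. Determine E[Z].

76/9

E[Z | urn 1] = (9+12+11)/3 = 32/3.
E[Z | urn 2] = (7+5+11+5)/4 = 7.
E[Z | urn 3] = (10+1+12)/3 = 23/3.
E[Z] = (1/3)·(32/3) + (1/3)·(7) + (1/3)·(23/3) = 76/9.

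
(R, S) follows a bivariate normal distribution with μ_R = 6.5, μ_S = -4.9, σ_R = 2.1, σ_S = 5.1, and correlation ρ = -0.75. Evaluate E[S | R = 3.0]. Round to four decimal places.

E[S | R=x] = μ_S + ρ(σ_S/σ_R)(x − μ_R) for jointly normal variables.
E[S | R=3.0] = -4.9 + (-0.75)·(5.1/2.1)·(3.0 − (6.5)) = -4.9 + (-1.82143)·(-3.5) = 1.4750.

1.4750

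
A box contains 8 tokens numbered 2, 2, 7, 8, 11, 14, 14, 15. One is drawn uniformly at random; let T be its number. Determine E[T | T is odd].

11

P(T is odd) = 3/8.
Σ over the event: 7·1/8 + 11·1/8 + 15·1/8 = 33/8.
E[T | T is odd] = (33/8) / (3/8) = 11.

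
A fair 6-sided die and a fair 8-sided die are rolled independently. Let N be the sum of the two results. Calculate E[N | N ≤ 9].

P(N ≤ 9) = 11/16.
Σ over the event: 2·1/48 + 3·1/24 + 4·1/16 + 5·1/12 + 6·5/48 + 7·1/8 + 8·1/8 + 9·1/8 = 107/24.
E[N | N ≤ 9] = (107/24) / (11/16) = 214/33.

214/33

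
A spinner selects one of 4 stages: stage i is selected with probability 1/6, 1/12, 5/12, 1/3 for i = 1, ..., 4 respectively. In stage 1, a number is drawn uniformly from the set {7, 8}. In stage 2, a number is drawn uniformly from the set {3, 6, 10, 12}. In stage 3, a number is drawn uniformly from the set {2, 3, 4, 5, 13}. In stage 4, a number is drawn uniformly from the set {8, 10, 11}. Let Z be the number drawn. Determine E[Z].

1061/144

E[Z | stage 1] = (7+8)/2 = 15/2.
E[Z | stage 2] = (3+6+10+12)/4 = 31/4.
E[Z | stage 3] = (2+3+4+5+13)/5 = 27/5.
E[Z | stage 4] = (8+10+11)/3 = 29/3.
By the law of total expectation,
E[Z] = (1/6)·(15/2) + (1/12)·(31/4) + (5/12)·(27/5) + (1/3)·(29/3) = 1061/144.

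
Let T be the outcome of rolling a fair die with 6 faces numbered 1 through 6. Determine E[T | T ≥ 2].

4

Given T ≥ 2, T is equally likely to be any of {2, 3, 4, 5, 6}.
E[T | T ≥ 2] = (2 + 3 + 4 + 5 + 6) / 5 = 4.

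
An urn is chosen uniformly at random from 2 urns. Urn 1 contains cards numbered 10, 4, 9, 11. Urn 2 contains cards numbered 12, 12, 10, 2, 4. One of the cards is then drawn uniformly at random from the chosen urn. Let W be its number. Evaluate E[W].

E[W | urn 1] = (10+4+9+11)/4 = 17/2.
E[W | urn 2] = (12+12+10+2+4)/5 = 8.
E[W] = (1/2)·(17/2) + (1/2)·(8) = 33/4.

33/4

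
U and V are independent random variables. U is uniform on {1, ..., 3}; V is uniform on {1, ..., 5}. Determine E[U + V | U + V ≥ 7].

22/3

P(U + V ≥ 7) = 1/5.
Summing (U+V)·P(x,y) over outcomes with U + V ≥ 7 gives 22/15.
E[U + V | U + V ≥ 7] = (22/15) / (1/5) = 22/3.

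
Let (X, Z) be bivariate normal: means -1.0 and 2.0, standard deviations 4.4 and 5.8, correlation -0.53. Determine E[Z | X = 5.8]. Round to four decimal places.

-2.7507

The regression of Z on X has slope ρ·σ_Z/σ_X and passes through (μ_X, μ_Z).
E[Z | X=5.8] = 2.0 + (-0.53)·(5.8/4.4)·(5.8 − (-1.0)) = 2.0 + (-0.698636)·(6.8) = -2.7507.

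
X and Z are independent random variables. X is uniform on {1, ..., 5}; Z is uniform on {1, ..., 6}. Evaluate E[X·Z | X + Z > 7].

P(X + Z > 7) = 1/3.
Summing XZ·P(x,y) over outcomes with X + Z > 7 gives 13/2.
E[X·Z | X + Z > 7] = (13/2) / (1/3) = 39/2.

39/2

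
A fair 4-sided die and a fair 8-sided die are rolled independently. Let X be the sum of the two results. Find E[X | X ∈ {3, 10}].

P(X ∈ {3, 10}) = 5/32.
Σ over the event: 3·1/16 + 10·3/32 = 9/8.
E[X | X ∈ {3, 10}] = (9/8) / (5/32) = 36/5.

36/5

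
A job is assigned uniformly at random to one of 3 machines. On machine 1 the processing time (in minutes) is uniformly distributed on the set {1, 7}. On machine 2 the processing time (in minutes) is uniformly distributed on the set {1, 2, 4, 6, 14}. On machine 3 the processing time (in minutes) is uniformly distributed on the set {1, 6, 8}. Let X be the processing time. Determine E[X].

E[X | machine 1] = (1+7)/2 = 4.
E[X | machine 2] = (1+2+4+6+14)/5 = 27/5.
E[X | machine 3] = (1+6+8)/3 = 5.
E[X] = (1/3)·(4) + (1/3)·(27/5) + (1/3)·(5) = 24/5.

24/5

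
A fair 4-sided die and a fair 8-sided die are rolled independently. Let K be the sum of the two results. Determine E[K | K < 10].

80/13

P(K < 10) = 13/16.
Σ over the event: 2·1/32 + 3·1/16 + 4·3/32 + 5·1/8 + 6·1/8 + 7·1/8 + 8·1/8 + 9·1/8 = 5.
E[K | K < 10] = (5) / (13/16) = 80/13.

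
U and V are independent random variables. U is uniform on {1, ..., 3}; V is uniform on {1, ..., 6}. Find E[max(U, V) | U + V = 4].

Outcomes with U + V = 4: (1,3), (2,2), (3,1), each with probability 1/18.
E[max(U, V) | U + V = 4] = (3 + 2 + 3) / 3 = 8/3.

8/3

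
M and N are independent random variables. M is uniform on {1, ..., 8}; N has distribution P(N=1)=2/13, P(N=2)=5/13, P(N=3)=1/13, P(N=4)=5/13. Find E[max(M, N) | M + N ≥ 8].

311/48

P(M + N ≥ 8) = 6/13.
Summing max(M,N)·P(x,y) over outcomes with M + N ≥ 8 gives 311/104.
E[max(M, N) | M + N ≥ 8] = (311/104) / (6/13) = 311/48.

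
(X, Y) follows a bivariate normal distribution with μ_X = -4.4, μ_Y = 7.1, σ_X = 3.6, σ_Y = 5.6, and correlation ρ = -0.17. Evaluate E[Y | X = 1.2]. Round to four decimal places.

E[Y | X=x] = μ_Y + ρ(σ_Y/σ_X)(x − μ_X) for jointly normal variables.
E[Y | X=1.2] = 7.1 + (-0.17)·(5.6/3.6)·(1.2 − (-4.4)) = 7.1 + (-0.26444)·(5.6) = 5.6191.

5.6191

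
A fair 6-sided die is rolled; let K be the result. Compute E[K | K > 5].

6

Given K > 5, K is equally likely to be any of {6}.
E[K | K > 5] = (6) / 1 = 6.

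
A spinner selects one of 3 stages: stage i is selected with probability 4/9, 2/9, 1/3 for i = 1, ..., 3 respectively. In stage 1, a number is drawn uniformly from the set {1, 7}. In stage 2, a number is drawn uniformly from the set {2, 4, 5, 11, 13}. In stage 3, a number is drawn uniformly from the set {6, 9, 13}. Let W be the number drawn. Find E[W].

58/9

E[W | stage 1] = (1+7)/2 = 4.
E[W | stage 2] = (2+4+5+11+13)/5 = 7.
E[W | stage 3] = (6+9+13)/3 = 28/3.
By the law of total expectation,
E[W] = (4/9)·(4) + (2/9)·(7) + (1/3)·(28/3) = 58/9.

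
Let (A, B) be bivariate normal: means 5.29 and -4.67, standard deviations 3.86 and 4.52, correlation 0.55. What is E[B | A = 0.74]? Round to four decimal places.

-7.6004

The regression of B on A has slope ρ·σ_B/σ_A and passes through (μ_A, μ_B).
E[B | A=0.74] = -4.67 + (0.55)·(4.52/3.86)·(0.74 − (5.29)) = -4.67 + (0.64404)·(-4.55) = -7.6004.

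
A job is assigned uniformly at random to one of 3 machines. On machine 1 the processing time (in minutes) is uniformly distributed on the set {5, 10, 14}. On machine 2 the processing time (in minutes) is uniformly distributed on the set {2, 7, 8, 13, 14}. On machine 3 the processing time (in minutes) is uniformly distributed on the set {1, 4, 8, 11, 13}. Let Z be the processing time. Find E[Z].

E[Z | machine 1] = (5+10+14)/3 = 29/3.
E[Z | machine 2] = (2+7+8+13+14)/5 = 44/5.
E[Z | machine 3] = (1+4+8+11+13)/5 = 37/5.
E[Z] = (1/3)·(29/3) + (1/3)·(44/5) + (1/3)·(37/5) = 388/45.

388/45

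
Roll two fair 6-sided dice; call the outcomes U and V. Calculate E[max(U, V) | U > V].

14/3

P(U > V) = 5/12.
Summing max(U,V)·P(x,y) over outcomes with U > V gives 35/18.
E[max(U, V) | U > V] = (35/18) / (5/12) = 14/3.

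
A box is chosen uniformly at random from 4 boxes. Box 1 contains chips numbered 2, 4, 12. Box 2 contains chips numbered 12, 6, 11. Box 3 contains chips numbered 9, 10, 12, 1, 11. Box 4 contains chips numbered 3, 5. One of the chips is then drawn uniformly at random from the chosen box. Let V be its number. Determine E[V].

E[V | box 1] = (2+4+12)/3 = 6.
E[V | box 2] = (12+6+11)/3 = 29/3.
E[V | box 3] = (9+10+12+1+11)/5 = 43/5.
E[V | box 4] = (3+5)/2 = 4.
By the law of total expectation,
E[V] = (1/4)·(6) + (1/4)·(29/3) + (1/4)·(43/5) + (1/4)·(4) = 106/15.

106/15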